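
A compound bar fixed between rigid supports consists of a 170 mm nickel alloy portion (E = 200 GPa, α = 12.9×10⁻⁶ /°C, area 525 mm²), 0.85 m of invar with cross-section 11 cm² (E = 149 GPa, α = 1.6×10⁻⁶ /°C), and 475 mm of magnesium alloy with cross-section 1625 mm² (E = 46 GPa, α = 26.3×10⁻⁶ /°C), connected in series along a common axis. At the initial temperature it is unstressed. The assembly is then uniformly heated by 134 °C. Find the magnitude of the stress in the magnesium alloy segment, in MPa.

With the walls removed the bar would change length by δ_free = Σ αᵢΔT Lᵢ = 12.9×10⁻⁶×134×170 + 1.6×10⁻⁶×134×850 + 26.3×10⁻⁶×134×475 = 2.15 mm.
The walls prevent any net length change, so an axial force P (same in every segment) develops. Compatibility: P · Σ Lᵢ/(AᵢEᵢ) = δ_free.
The series flexibility is Σ Lᵢ/(AᵢEᵢ) = 170/(525×200×10³) + 850/(1100×149×10³) + 475/(1625×46×10³) = 1.316×10⁻⁵ mm/N.
Hence P = δ_free / Σ(L/AE) = 2.15/1.316×10⁻⁵ = 163.4 kN (compressive).
σ_{magnesium alloy} = P / A = 163400 / 1625 = 100.5 MPa.

σ ≈ 101 MPa (compressive)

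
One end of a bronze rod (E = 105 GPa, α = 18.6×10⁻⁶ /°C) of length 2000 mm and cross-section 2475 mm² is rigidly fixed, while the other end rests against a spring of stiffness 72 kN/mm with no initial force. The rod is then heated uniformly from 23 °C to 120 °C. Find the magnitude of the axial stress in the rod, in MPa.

Free thermal expansion: δ_free = αΔT L = 18.6×10⁻⁶ × 97 × 2000 = 3.608 mm.
With a force P in the spring, the elastic change of the rod is PL/(AE) and that of the spring is P/k; compatibility requires their sum to equal δ_free.
P [ L/(AE) + 1/k ] = δ_free → P [ 2000/(2475×105×10³) + 1/(72×10³) ] = 3.608.
P = 3.608 / 2.158×10⁻⁵ = 167200 N.
σ = P/A = 167200/2475 = 67.54 MPa.

σ ≈ 67.5 MPa (compressive)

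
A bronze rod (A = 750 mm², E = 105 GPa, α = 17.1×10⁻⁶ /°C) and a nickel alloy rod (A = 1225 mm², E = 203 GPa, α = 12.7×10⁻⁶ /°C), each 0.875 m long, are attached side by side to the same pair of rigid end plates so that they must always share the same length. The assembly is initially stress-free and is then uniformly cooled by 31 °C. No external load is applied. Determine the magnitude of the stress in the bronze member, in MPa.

σ ≈ 10.9 MPa (tensile)

The bronze has the larger α, so on cooling it would change length more than the nickel alloy if both were free. The rigid plates force a common final length, so the bronze is put into tension and the nickel alloy into compression, with equal and opposite forces P (no external load).
Setting the final lengths equal and cancelling L: (α₁ − α₂)ΔT = P/(A₁E₁) + P/(A₂E₂).
|α₁ − α₂|·ΔT = 4.4×10⁻⁶ × 31 = 0.0001364.
1/(A₁E₁) + 1/(A₂E₂) = 1/(750×105×10³) + 1/(1225×203×10³) = 1.672×10⁻⁸ N⁻¹.
So P = 0.0001364 / 1.672×10⁻⁸ = 8.158 kN.
σ_{bronze} = P/A₁ = 8158/750 = 10.88 MPa, tensile.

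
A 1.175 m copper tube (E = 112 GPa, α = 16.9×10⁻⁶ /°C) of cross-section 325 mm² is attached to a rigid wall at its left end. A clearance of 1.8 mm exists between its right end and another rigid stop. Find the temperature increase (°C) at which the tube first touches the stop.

ΔT ≈ 90.6 °C

The gap closes when αΔT L = 1.8 mm, since the tube is still unstressed at that instant.
ΔT = 1.8 / (16.9×10⁻⁶ × 1175) = 90.65 °C.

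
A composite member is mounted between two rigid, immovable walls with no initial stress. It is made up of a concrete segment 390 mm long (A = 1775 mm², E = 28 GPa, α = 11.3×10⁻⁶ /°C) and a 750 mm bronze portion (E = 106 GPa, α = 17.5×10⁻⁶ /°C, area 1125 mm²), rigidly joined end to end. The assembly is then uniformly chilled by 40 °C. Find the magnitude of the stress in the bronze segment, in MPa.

σ ≈ 44.1 MPa (tensile)

Free thermal contraction of the whole bar: Σ αᵢΔT Lᵢ = 11.3×10⁻⁶×40×390 + 17.5×10⁻⁶×40×750 = 0.7013 mm.
The rigid supports impose zero overall length change; the single axial force P common to all segments must satisfy P Σ Lᵢ/(AᵢEᵢ) = δ_free.
The series flexibility is Σ Lᵢ/(AᵢEᵢ) = 390/(1775×28×10³) + 750/(1125×106×10³) = 1.414×10⁻⁵ mm/N.
Hence P = δ_free / Σ(L/AE) = 0.7013/1.414×10⁻⁵ = 49.61 kN (tensile).
σ_{bronze} = P / A = 49610 / 1125 = 44.1 MPa.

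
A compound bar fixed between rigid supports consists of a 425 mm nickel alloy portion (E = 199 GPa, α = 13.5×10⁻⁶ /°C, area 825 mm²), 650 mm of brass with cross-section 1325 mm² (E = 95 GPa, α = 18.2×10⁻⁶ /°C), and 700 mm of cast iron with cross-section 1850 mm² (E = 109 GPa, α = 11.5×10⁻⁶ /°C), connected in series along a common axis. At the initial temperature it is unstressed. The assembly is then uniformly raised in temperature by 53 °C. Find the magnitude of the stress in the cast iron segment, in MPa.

σ ≈ 65.4 MPa (compressive)

With the walls removed the bar would change length by δ_free = Σ αᵢΔT Lᵢ = 13.5×10⁻⁶×53×425 + 18.2×10⁻⁶×53×650 + 11.5×10⁻⁶×53×700 = 1.358 mm.
Since the ends are fixed, an axial force P builds up, equal in every segment, with P · Σ Lᵢ/(AᵢEᵢ) = δ_free.
Σ Lᵢ/(AᵢEᵢ) = 425/(825×199×10³) + 650/(1325×95×10³) + 700/(1850×109×10³) = 1.122×10⁻⁵ mm/N.
So P = 1.358 / 1.122×10⁻⁵ = 121 kN, compressive.
σ_{cast iron} = P / A = 121000 / 1850 = 65.39 MPa.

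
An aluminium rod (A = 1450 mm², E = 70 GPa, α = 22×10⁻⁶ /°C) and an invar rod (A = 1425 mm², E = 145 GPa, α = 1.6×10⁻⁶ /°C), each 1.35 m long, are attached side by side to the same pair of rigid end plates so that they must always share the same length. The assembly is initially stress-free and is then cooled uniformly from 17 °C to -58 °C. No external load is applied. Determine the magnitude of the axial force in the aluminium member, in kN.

The aluminium has the larger α, so on cooling it would change length more than the invar if both were free. The rigid plates force a common final length, so the aluminium is put into tension and the invar into compression, with equal and opposite forces P (no external load).
Compatibility of the two members (thermal + elastic change equal): (α₁ − α₂)ΔT = P·[1/(A₁E₁) + 1/(A₂E₂)].
|α₁ − α₂|·ΔT = 20.4×10⁻⁶ × 75 = 0.00153.
1/(A₁E₁) + 1/(A₂E₂) = 1/(1450×70×10³) + 1/(1425×145×10³) = 1.469×10⁻⁸ N⁻¹.
P = 0.00153 / 1.469×10⁻⁸ = 104100 N = 104.1 kN.

P ≈ 104 kN (tensile in the aluminium)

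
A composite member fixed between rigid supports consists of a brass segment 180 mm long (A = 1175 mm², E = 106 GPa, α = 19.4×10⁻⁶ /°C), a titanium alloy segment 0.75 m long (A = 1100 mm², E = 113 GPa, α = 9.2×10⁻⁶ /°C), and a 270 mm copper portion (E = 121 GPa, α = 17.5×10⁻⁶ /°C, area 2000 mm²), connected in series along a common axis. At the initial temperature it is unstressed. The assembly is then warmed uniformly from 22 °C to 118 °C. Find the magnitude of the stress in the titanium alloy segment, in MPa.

σ ≈ 154 MPa (compressive)

Free thermal expansion of the whole bar: Σ αᵢΔT Lᵢ = 19.4×10⁻⁶×96×180 + 9.2×10⁻⁶×96×750 + 17.5×10⁻⁶×96×270 = 1.451 mm.
The walls prevent any net length change, so an axial force P (same in every segment) develops. Compatibility: P · Σ Lᵢ/(AᵢEᵢ) = δ_free.
Σ Lᵢ/(AᵢEᵢ) = 180/(1175×106×10³) + 750/(1100×113×10³) + 270/(2000×121×10³) = 8.595×10⁻⁶ mm/N.
So P = 1.451 / 8.595×10⁻⁶ = 168.9 kN, compressive.
σ_{titanium alloy} = P / A = 168900 / 1100 = 153.5 MPa.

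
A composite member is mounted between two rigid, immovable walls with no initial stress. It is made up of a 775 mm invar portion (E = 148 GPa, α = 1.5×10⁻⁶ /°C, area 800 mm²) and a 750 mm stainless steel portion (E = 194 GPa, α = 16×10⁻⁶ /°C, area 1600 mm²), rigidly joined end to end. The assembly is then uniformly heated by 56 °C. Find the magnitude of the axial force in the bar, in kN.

If the supports were absent, the total length change would be Σ αᵢΔT Lᵢ = 1.5×10⁻⁶×56×775 + 16×10⁻⁶×56×750 = 0.7371 mm.
The walls prevent any net length change, so an axial force P (same in every segment) develops. Compatibility: P · Σ Lᵢ/(AᵢEᵢ) = δ_free.
Σ Lᵢ/(AᵢEᵢ) = 775/(800×148×10³) + 750/(1600×194×10³) = 8.962×10⁻⁶ mm/N.
P = 0.7371 / 8.962×10⁻⁶ = 82250 N = 82.25 kN, compressive.

P ≈ 82.2 kN (compressive)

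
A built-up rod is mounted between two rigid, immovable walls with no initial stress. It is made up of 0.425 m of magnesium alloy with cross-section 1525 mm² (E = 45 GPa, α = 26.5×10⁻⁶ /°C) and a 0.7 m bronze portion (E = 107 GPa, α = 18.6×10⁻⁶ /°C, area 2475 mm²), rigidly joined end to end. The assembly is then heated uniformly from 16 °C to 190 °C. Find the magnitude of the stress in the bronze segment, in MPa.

σ ≈ 193 MPa (compressive)

Free thermal expansion of the whole bar: Σ αᵢΔT Lᵢ = 26.5×10⁻⁶×174×425 + 18.6×10⁻⁶×174×700 = 4.225 mm.
Since the ends are fixed, an axial force P builds up, equal in every segment, with P · Σ Lᵢ/(AᵢEᵢ) = δ_free.
The series flexibility is Σ Lᵢ/(AᵢEᵢ) = 425/(1525×45×10³) + 700/(2475×107×10³) = 8.836×10⁻⁶ mm/N.
Hence P = δ_free / Σ(L/AE) = 4.225/8.836×10⁻⁶ = 478.2 kN (compressive).
σ_{bronze} = P / A = 478200 / 2475 = 193.2 MPa.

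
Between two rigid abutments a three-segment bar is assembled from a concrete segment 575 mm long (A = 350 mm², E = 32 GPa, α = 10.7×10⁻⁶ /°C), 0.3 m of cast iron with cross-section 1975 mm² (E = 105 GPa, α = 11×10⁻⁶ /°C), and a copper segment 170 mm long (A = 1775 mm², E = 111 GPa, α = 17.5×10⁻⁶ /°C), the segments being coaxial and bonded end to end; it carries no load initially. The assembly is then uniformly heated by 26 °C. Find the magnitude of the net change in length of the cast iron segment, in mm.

Free thermal expansion of the whole bar: Σ αᵢΔT Lᵢ = 10.7×10⁻⁶×26×575 + 11×10⁻⁶×26×300 + 17.5×10⁻⁶×26×170 = 0.3231 mm.
Since the ends are fixed, an axial force P builds up, equal in every segment, with P · Σ Lᵢ/(AᵢEᵢ) = δ_free.
Σ Lᵢ/(AᵢEᵢ) = 575/(350×32×10³) + 300/(1975×105×10³) + 170/(1775×111×10³) = 5.365×10⁻⁵ mm/N.
So P = 0.3231 / 5.365×10⁻⁵ = 6.023 kN, compressive.
For the cast iron segment, free thermal change = 11×10⁻⁶×26×300 = 0.0858 mm and elastic change from P = 6023×300/(1975×105×10³) = 0.008713 mm; these oppose, so the net change is 0.0771 mm (segment lengthens).

|ΔL| ≈ 0.0771 mm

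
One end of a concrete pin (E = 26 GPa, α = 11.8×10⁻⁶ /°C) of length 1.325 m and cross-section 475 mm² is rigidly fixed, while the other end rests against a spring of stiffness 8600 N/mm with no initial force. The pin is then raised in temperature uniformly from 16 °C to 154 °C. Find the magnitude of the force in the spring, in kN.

P ≈ 9.65 kN

Free thermal expansion: δ_free = αΔT L = 11.8×10⁻⁶ × 138 × 1325 = 2.158 mm.
Let P be the compressive force at the spring. The pin shortens elastically by PL/(AE) and the spring compresses by P/k; together these equal δ_free.
So P = δ_free / [L/(AE) + 1/k] = 2.158 / [ 1325/(475×26×10³) + 1/(8600) ].
P = 2.158 / 0.0002236 = 9651 N.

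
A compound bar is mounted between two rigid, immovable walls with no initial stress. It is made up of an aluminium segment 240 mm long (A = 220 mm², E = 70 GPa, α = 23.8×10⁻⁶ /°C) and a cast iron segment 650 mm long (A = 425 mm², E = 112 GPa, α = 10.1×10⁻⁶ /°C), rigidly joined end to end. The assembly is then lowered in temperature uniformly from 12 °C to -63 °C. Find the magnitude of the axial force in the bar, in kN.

P ≈ 31.5 kN (tensile)

If the supports were absent, the total length change would be Σ αᵢΔT Lᵢ = 23.8×10⁻⁶×75×240 + 10.1×10⁻⁶×75×650 = 0.9208 mm.
The walls prevent any net length change, so an axial force P (same in every segment) develops. Compatibility: P · Σ Lᵢ/(AᵢEᵢ) = δ_free.
Σ Lᵢ/(AᵢEᵢ) = 240/(220×70×10³) + 650/(425×112×10³) = 2.924×10⁻⁵ mm/N.
P = 0.9208 / 2.924×10⁻⁵ = 31490 N = 31.49 kN, tensile.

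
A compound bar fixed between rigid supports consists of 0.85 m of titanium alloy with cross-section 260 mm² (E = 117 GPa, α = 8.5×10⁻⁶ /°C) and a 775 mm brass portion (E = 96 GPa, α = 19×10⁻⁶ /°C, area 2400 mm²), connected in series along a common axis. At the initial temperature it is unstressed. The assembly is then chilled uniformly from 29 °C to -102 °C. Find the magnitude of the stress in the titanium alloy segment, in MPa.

With the walls removed the bar would change length by δ_free = Σ αᵢΔT Lᵢ = 8.5×10⁻⁶×131×850 + 19×10⁻⁶×131×775 = 2.875 mm.
The walls prevent any net length change, so an axial force P (same in every segment) develops. Compatibility: P · Σ Lᵢ/(AᵢEᵢ) = δ_free.
Σ Lᵢ/(AᵢEᵢ) = 850/(260×117×10³) + 775/(2400×96×10³) = 3.131×10⁻⁵ mm/N.
Hence P = δ_free / Σ(L/AE) = 2.875/3.131×10⁻⁵ = 91.85 kN (tensile).
σ_{titanium alloy} = P / A = 91850 / 260 = 353.3 MPa.

σ ≈ 353 MPa (tensile)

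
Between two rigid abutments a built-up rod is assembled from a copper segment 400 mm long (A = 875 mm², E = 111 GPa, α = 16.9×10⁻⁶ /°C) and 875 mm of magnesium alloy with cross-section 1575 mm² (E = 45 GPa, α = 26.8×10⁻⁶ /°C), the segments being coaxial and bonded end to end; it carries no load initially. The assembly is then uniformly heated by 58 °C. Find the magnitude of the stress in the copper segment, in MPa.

If the supports were absent, the total length change would be Σ αᵢΔT Lᵢ = 16.9×10⁻⁶×58×400 + 26.8×10⁻⁶×58×875 = 1.752 mm.
The walls prevent any net length change, so an axial force P (same in every segment) develops. Compatibility: P · Σ Lᵢ/(AᵢEᵢ) = δ_free.
The series flexibility is Σ Lᵢ/(AᵢEᵢ) = 400/(875×111×10³) + 875/(1575×45×10³) = 1.646×10⁻⁵ mm/N.
Hence P = δ_free / Σ(L/AE) = 1.752/1.646×10⁻⁵ = 106.4 kN (compressive).
σ_{copper} = P / A = 106400 / 875 = 121.6 MPa.

σ ≈ 122 MPa (compressive)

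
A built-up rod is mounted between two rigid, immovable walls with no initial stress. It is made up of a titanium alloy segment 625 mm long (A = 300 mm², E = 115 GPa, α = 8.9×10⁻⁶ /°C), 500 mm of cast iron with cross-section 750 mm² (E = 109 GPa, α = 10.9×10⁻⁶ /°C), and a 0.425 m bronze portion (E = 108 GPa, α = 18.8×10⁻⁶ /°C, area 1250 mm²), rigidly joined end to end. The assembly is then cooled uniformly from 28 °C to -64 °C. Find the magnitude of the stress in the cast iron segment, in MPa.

If the supports were absent, the total length change would be Σ αᵢΔT Lᵢ = 8.9×10⁻⁶×92×625 + 10.9×10⁻⁶×92×500 + 18.8×10⁻⁶×92×425 = 1.748 mm.
The walls prevent any net length change, so an axial force P (same in every segment) develops. Compatibility: P · Σ Lᵢ/(AᵢEᵢ) = δ_free.
The series flexibility is Σ Lᵢ/(AᵢEᵢ) = 625/(300×115×10³) + 500/(750×109×10³) + 425/(1250×108×10³) = 2.738×10⁻⁵ mm/N.
Hence P = δ_free / Σ(L/AE) = 1.748/2.738×10⁻⁵ = 63.85 kN (tensile).
σ_{cast iron} = P / A = 63850 / 750 = 85.13 MPa.

σ ≈ 85.1 MPa (tensile)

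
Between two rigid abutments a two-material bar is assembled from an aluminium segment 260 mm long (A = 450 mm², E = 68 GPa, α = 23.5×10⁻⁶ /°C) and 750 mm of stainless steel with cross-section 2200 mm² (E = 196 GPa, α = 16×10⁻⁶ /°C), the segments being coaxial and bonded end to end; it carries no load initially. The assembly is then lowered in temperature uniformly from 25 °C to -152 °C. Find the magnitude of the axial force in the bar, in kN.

With the walls removed the bar would change length by δ_free = Σ αᵢΔT Lᵢ = 23.5×10⁻⁶×177×260 + 16×10⁻⁶×177×750 = 3.205 mm.
The walls prevent any net length change, so an axial force P (same in every segment) develops. Compatibility: P · Σ Lᵢ/(AᵢEᵢ) = δ_free.
The series flexibility is Σ Lᵢ/(AᵢEᵢ) = 260/(450×68×10³) + 750/(2200×196×10³) = 1.024×10⁻⁵ mm/N.
P = 3.205 / 1.024×10⁻⁵ = 313200 N = 313.2 kN, tensile.

P ≈ 313 kN (tensile)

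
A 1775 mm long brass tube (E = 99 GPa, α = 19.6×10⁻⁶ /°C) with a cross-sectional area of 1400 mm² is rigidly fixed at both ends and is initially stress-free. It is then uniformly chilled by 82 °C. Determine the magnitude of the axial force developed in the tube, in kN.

The ends cannot move, so σ = EαΔT = 99×10³ × 19.6×10⁻⁶ × 82 = 159.1 MPa.
Then P = σA = 159.1 × 1400 mm² = 222.8 kN, tensile.

P ≈ 223 kN (tensile)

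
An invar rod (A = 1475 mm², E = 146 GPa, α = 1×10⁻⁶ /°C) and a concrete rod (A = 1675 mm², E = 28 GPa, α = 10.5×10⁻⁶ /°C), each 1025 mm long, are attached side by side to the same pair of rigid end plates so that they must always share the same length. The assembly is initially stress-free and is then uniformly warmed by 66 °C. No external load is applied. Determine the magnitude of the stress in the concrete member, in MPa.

σ ≈ 14.4 MPa (compressive)

Both members must finish at the same length. With the larger α, the concrete tends to over-expand; the plates restrain it, putting the concrete in compression and the invar in tension. With no external load the two internal forces are equal and opposite, magnitude P.
Setting the final lengths equal and cancelling L: (α₁ − α₂)ΔT = P/(A₁E₁) + P/(A₂E₂).
|α₁ − α₂|·ΔT = 9.5×10⁻⁶ × 66 = 0.000627.
1/(A₁E₁) + 1/(A₂E₂) = 1/(1475×146×10³) + 1/(1675×28×10³) = 2.597×10⁻⁸ N⁻¹.
P = 0.000627 / 2.597×10⁻⁸ = 24150 N = 24.15 kN.
σ_{concrete} = P/A₂ = 24150/1675 = 14.42 MPa, compressive.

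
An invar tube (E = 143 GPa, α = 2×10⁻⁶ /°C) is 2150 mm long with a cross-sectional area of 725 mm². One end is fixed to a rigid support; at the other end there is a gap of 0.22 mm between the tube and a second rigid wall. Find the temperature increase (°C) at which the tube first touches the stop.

Contact occurs when the free expansion equals the gap: αΔT L = 0.22 mm.
ΔT = 0.22 / (2×10⁻⁶ × 2150) = 51.16 °C.

ΔT ≈ 51.2 °C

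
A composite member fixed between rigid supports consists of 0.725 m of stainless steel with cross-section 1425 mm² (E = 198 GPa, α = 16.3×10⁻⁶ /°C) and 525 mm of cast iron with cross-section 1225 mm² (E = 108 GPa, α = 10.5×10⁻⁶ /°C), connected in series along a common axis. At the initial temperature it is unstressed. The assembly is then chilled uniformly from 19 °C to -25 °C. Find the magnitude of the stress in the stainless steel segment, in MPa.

Free thermal contraction of the whole bar: Σ αᵢΔT Lᵢ = 16.3×10⁻⁶×44×725 + 10.5×10⁻⁶×44×525 = 0.7625 mm.
Since the ends are fixed, an axial force P builds up, equal in every segment, with P · Σ Lᵢ/(AᵢEᵢ) = δ_free.
The series flexibility is Σ Lᵢ/(AᵢEᵢ) = 725/(1425×198×10³) + 525/(1225×108×10³) = 6.538×10⁻⁶ mm/N.
So P = 0.7625 / 6.538×10⁻⁶ = 116.6 kN, tensile.
σ_{stainless steel} = P / A = 116600 / 1425 = 81.85 MPa.

σ ≈ 81.8 MPa (tensile)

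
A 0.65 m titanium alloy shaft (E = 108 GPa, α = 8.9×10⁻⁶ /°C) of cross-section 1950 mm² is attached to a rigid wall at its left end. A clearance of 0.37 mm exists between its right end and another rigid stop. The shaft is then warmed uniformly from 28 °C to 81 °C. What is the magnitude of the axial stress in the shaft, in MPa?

σ ≈ 0 MPa

Unrestrained expansion: δ_free = αΔT L = 8.9×10⁻⁶ × 53 × 650 = 0.3066 mm.
Since δ_free = 0.307 mm is less than the 0.37 mm gap, the shaft never touches the wall. No axial force develops.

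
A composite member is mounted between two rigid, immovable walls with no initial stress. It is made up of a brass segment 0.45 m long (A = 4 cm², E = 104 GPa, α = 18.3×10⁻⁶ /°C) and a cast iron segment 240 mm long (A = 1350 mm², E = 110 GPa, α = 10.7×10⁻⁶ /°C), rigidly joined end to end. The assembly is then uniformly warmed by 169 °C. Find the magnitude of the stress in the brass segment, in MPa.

σ ≈ 367 MPa (compressive)

If the supports were absent, the total length change would be Σ αᵢΔT Lᵢ = 18.3×10⁻⁶×169×450 + 10.7×10⁻⁶×169×240 = 1.826 mm.
The walls prevent any net length change, so an axial force P (same in every segment) develops. Compatibility: P · Σ Lᵢ/(AᵢEᵢ) = δ_free.
Σ Lᵢ/(AᵢEᵢ) = 450/(400×104×10³) + 240/(1350×110×10³) = 1.243×10⁻⁵ mm/N.
So P = 1.826 / 1.243×10⁻⁵ = 146.8 kN, compressive.
σ_{brass} = P / A = 146800 / 400 = 367.1 MPa.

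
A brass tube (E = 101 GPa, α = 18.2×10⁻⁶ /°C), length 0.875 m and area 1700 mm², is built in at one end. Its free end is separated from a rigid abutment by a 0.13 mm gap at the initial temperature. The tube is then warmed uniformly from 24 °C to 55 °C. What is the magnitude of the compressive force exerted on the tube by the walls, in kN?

P ≈ 71.4 kN

If the wall were absent the tube would grow by αΔT L = 18.2×10⁻⁶ × 31 × 875 = 0.4937 mm.
After closing the 0.13 mm clearance, 0.4937 − 0.13 = 0.3637 mm of expansion remains to be suppressed by the wall.
Compatibility: PL/(AE) = 0.3637 mm, so σ = P/A = E × (0.3637/875) = 41.98 MPa.
P = σA = 41.98 × 1700 = 71.36 kN.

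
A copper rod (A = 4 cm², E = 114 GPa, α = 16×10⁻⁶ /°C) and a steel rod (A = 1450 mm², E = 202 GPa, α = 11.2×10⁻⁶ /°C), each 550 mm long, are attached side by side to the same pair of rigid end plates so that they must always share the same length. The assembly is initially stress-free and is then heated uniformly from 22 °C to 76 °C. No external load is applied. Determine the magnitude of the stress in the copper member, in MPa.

σ ≈ 25.6 MPa (compressive)

The copper has the larger α, so on heating it would change length more than the steel if both were free. The rigid plates force a common final length, so the copper is put into compression and the steel into tension, with equal and opposite forces P (no external load).
Setting the final lengths equal and cancelling L: (α₁ − α₂)ΔT = P/(A₁E₁) + P/(A₂E₂).
|α₁ − α₂|·ΔT = 4.8×10⁻⁶ × 54 = 0.0002592.
1/(A₁E₁) + 1/(A₂E₂) = 1/(400×114×10³) + 1/(1450×202×10³) = 2.534×10⁻⁸ N⁻¹.
So P = 0.0002592 / 2.534×10⁻⁸ = 10.23 kN.
σ_{copper} = P/A₁ = 10230/400 = 25.57 MPa, compressive.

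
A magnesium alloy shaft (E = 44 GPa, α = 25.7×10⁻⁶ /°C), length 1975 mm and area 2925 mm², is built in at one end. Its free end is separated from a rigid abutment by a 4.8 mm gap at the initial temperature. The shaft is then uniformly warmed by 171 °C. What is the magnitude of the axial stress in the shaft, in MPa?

σ ≈ 86.4 MPa (compressive)

If the wall were absent the shaft would grow by αΔT L = 25.7×10⁻⁶ × 171 × 1975 = 8.68 mm.
The gap closes (δ_free > 4.8 mm) and the wall then resists a further 8.68 − 4.8 = 3.88 mm of expansion.
That suppressed elongation corresponds to σ = E·Δ/L = 44×10³ × 3.88/1975 = 86.43 MPa.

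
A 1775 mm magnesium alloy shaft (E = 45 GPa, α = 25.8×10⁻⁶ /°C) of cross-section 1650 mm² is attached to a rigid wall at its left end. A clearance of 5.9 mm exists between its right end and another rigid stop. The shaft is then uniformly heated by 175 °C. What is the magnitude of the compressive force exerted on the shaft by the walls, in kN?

P ≈ 88.4 kN

Free thermal elongation = αΔT L = 25.8×10⁻⁶ × 175 × 1775 = 8.014 mm.
This exceeds the 5.9 mm gap, so the wall pushes back. The portion of expansion that must be recovered elastically is δ_free − gap = 8.014 − 5.9 = 2.114 mm.
So σ = E(δ_free − g)/L = 45×10³ × 2.114/1775 = 53.6 MPa.
Force on the wall = σA = 53.6 × 1650 mm² = 88.44 kN.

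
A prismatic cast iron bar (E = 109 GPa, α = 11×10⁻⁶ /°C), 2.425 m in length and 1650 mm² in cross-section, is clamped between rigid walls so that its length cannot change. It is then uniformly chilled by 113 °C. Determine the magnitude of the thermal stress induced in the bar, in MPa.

With length fixed, the mechanical strain must cancel the thermal strain αΔT = 11×10⁻⁶ × 113 = 1243×10⁻⁶.
Hence σ = E·αΔT = 109×10³ × 1243×10⁻⁶ = 135.5 MPa, tensile.

σ ≈ 135 MPa (tensile)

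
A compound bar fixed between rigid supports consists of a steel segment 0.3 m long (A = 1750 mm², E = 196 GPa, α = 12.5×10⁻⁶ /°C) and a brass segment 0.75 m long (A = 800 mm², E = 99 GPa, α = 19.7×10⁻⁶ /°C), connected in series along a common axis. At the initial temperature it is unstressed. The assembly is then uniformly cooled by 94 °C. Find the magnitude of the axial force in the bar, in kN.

P ≈ 168 kN (tensile)

With the walls removed the bar would change length by δ_free = Σ αᵢΔT Lᵢ = 12.5×10⁻⁶×94×300 + 19.7×10⁻⁶×94×750 = 1.741 mm.
The walls prevent any net length change, so an axial force P (same in every segment) develops. Compatibility: P · Σ Lᵢ/(AᵢEᵢ) = δ_free.
Σ Lᵢ/(AᵢEᵢ) = 300/(1750×196×10³) + 750/(800×99×10³) = 1.034×10⁻⁵ mm/N.
Hence P = δ_free / Σ(L/AE) = 1.741/1.034×10⁻⁵ = 168.3 kN (tensile).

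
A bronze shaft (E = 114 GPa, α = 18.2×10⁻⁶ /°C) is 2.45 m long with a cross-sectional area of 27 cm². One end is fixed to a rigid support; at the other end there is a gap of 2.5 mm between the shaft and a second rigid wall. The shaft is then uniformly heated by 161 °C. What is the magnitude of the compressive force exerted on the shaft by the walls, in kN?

P ≈ 588 kN

If the wall were absent the shaft would grow by αΔT L = 18.2×10⁻⁶ × 161 × 2450 = 7.179 mm.
After closing the 2.5 mm clearance, 7.179 − 2.5 = 4.679 mm of expansion remains to be suppressed by the wall.
That suppressed elongation corresponds to σ = E·Δ/L = 114×10³ × 4.679/2450 = 217.7 MPa.
P = σA = 217.7 × 2700 = 587.8 kN.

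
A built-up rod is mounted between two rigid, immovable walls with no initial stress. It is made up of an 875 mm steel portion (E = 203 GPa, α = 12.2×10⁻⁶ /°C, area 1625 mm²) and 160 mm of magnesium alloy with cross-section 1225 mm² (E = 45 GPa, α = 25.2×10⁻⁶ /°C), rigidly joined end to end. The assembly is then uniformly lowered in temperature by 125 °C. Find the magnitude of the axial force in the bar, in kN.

P ≈ 331 kN (tensile)

If the supports were absent, the total length change would be Σ αᵢΔT Lᵢ = 12.2×10⁻⁶×125×875 + 25.2×10⁻⁶×125×160 = 1.838 mm.
The rigid supports impose zero overall length change; the single axial force P common to all segments must satisfy P Σ Lᵢ/(AᵢEᵢ) = δ_free.
Σ Lᵢ/(AᵢEᵢ) = 875/(1625×203×10³) + 160/(1225×45×10³) = 5.555×10⁻⁶ mm/N.
P = 1.838 / 5.555×10⁻⁶ = 330900 N = 330.9 kN, tensile.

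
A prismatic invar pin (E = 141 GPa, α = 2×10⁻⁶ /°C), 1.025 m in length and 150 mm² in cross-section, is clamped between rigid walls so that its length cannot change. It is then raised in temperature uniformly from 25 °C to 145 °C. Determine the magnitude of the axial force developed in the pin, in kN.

Full restraint means ε = 0, so the stress is σ = EαΔT = 141×10³ × 2×10⁻⁶ × 120 = 33.84 MPa.
Axial force P = σA = 33.84 × 150 = 5076 N = 5.076 kN, compressive.

P ≈ 5.08 kN (compressive)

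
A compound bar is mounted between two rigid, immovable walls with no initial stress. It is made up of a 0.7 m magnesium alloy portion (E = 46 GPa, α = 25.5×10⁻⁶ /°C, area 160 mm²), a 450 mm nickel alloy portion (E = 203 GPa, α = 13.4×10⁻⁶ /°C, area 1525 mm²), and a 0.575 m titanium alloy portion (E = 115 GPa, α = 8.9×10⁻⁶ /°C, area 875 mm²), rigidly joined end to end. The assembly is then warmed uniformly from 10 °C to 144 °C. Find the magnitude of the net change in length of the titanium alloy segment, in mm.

Free thermal expansion of the whole bar: Σ αᵢΔT Lᵢ = 25.5×10⁻⁶×134×700 + 13.4×10⁻⁶×134×450 + 8.9×10⁻⁶×134×575 = 3.886 mm.
The rigid supports impose zero overall length change; the single axial force P common to all segments must satisfy P Σ Lᵢ/(AᵢEᵢ) = δ_free.
Σ Lᵢ/(AᵢEᵢ) = 700/(160×46×10³) + 450/(1525×203×10³) + 575/(875×115×10³) = 0.0001023 mm/N.
Hence P = δ_free / Σ(L/AE) = 3.886/0.0001023 = 37.99 kN (compressive).
For the titanium alloy segment, free thermal change = 8.9×10⁻⁶×134×575 = 0.6857 mm and elastic change from P = 37990×575/(875×115×10³) = 0.2171 mm; these oppose, so the net change is 0.469 mm (segment lengthens).

|ΔL| ≈ 0.469 mm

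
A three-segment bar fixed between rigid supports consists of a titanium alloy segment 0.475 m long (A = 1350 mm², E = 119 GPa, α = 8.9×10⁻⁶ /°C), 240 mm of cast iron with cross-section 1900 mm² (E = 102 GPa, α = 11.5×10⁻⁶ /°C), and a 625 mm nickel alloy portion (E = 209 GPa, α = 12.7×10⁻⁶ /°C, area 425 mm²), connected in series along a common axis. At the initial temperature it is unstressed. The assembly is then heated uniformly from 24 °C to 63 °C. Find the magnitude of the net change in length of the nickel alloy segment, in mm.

|ΔL| ≈ 0.0551 mm

If the supports were absent, the total length change would be Σ αᵢΔT Lᵢ = 8.9×10⁻⁶×39×475 + 11.5×10⁻⁶×39×240 + 12.7×10⁻⁶×39×625 = 0.5821 mm.
The rigid supports impose zero overall length change; the single axial force P common to all segments must satisfy P Σ Lᵢ/(AᵢEᵢ) = δ_free.
Σ Lᵢ/(AᵢEᵢ) = 475/(1350×119×10³) + 240/(1900×102×10³) + 625/(425×209×10³) = 1.123×10⁻⁵ mm/N.
Hence P = δ_free / Σ(L/AE) = 0.5821/1.123×10⁻⁵ = 51.83 kN (compressive).
For the nickel alloy segment, free thermal change = 12.7×10⁻⁶×39×625 = 0.3096 mm and elastic change from P = 51830×625/(425×209×10³) = 0.3647 mm; these oppose, so the net change is 0.0551 mm (segment shortens).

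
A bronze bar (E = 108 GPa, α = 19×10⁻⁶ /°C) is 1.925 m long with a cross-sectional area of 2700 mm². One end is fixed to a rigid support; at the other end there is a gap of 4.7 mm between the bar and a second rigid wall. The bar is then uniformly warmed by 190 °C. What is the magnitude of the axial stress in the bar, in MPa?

σ ≈ 126 MPa (compressive)

Free thermal elongation = αΔT L = 19×10⁻⁶ × 190 × 1925 = 6.949 mm.
The gap closes (δ_free > 4.7 mm) and the wall then resists a further 6.949 − 4.7 = 2.249 mm of expansion.
Compatibility: PL/(AE) = 2.249 mm, so σ = P/A = E × (2.249/1925) = 126.2 MPa.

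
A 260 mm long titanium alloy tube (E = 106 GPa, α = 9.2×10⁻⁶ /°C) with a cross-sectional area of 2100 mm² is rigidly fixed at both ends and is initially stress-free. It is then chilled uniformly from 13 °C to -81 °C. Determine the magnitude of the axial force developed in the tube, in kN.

P ≈ 193 kN (tensile)

The ends cannot move, so σ = EαΔT = 106×10³ × 9.2×10⁻⁶ × 94 = 91.67 MPa.
Axial force P = σA = 91.67 × 2100 = 192500 N = 192.5 kN, tensile.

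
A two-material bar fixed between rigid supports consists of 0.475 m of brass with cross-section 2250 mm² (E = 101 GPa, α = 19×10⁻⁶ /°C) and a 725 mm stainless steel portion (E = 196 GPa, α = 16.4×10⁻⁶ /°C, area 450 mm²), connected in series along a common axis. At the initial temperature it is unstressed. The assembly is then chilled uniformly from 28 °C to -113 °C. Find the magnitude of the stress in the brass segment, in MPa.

With the walls removed the bar would change length by δ_free = Σ αᵢΔT Lᵢ = 19×10⁻⁶×141×475 + 16.4×10⁻⁶×141×725 = 2.949 mm.
The rigid supports impose zero overall length change; the single axial force P common to all segments must satisfy P Σ Lᵢ/(AᵢEᵢ) = δ_free.
The series flexibility is Σ Lᵢ/(AᵢEᵢ) = 475/(2250×101×10³) + 725/(450×196×10³) = 1.031×10⁻⁵ mm/N.
So P = 2.949 / 1.031×10⁻⁵ = 286 kN, tensile.
σ_{brass} = P / A = 286000 / 2250 = 127.1 MPa.

σ ≈ 127 MPa (tensile)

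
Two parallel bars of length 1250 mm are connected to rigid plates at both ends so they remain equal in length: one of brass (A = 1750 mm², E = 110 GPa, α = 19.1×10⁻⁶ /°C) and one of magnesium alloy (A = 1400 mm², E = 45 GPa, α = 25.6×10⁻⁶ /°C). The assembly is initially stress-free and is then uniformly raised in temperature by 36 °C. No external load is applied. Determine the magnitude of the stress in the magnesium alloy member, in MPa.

Both members must finish at the same length. With the larger α, the magnesium alloy tends to over-expand; the plates restrain it, putting the magnesium alloy in compression and the brass in tension. With no external load the two internal forces are equal and opposite, magnitude P.
Compatibility of the two members (thermal + elastic change equal): (α₁ − α₂)ΔT = P·[1/(A₁E₁) + 1/(A₂E₂)].
|α₁ − α₂|·ΔT = 6.5×10⁻⁶ × 36 = 0.000234.
1/(A₁E₁) + 1/(A₂E₂) = 1/(1750×110×10³) + 1/(1400×45×10³) = 2.107×10⁻⁸ N⁻¹.
So P = 0.000234 / 2.107×10⁻⁸ = 11.11 kN.
σ_{magnesium alloy} = P/A₂ = 11110/1400 = 7.934 MPa, compressive.

σ ≈ 7.93 MPa (compressive)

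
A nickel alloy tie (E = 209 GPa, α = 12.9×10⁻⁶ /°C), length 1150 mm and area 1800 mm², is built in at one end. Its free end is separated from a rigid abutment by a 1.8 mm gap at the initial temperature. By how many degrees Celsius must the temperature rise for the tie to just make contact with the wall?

ΔT ≈ 121 °C

Contact occurs when the free expansion equals the gap: αΔT L = 1.8 mm.
ΔT = 1.8 / (12.9×10⁻⁶ × 1150) = 121.3 °C.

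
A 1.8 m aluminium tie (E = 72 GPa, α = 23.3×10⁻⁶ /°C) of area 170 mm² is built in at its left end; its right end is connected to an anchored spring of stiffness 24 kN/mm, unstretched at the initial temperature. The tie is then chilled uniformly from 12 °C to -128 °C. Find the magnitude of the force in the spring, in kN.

P ≈ 31.1 kN

Free thermal contraction: δ_free = αΔT L = 23.3×10⁻⁶ × 140 × 1800 = 5.872 mm.
With a force P in the spring, the elastic change of the tie is PL/(AE) and that of the spring is P/k; compatibility requires their sum to equal δ_free.
So P = δ_free / [L/(AE) + 1/k] = 5.872 / [ 1800/(170×72×10³) + 1/(24×10³) ].
P = 5.872 / 0.0001887 = 31110 N.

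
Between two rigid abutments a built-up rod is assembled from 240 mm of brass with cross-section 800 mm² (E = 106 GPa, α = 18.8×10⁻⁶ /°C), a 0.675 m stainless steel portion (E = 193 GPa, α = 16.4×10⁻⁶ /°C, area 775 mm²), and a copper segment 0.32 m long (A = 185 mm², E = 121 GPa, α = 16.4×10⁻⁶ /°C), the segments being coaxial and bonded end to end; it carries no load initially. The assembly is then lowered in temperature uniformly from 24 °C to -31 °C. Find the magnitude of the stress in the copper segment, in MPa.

σ ≈ 286 MPa (tensile)

With the walls removed the bar would change length by δ_free = Σ αᵢΔT Lᵢ = 18.8×10⁻⁶×55×240 + 16.4×10⁻⁶×55×675 + 16.4×10⁻⁶×55×320 = 1.146 mm.
The rigid supports impose zero overall length change; the single axial force P common to all segments must satisfy P Σ Lᵢ/(AᵢEᵢ) = δ_free.
The series flexibility is Σ Lᵢ/(AᵢEᵢ) = 240/(800×106×10³) + 675/(775×193×10³) + 320/(185×121×10³) = 2.164×10⁻⁵ mm/N.
P = 1.146 / 2.164×10⁻⁵ = 52950 N = 52.95 kN, tensile.
σ_{copper} = P / A = 52950 / 185 = 286.2 MPa.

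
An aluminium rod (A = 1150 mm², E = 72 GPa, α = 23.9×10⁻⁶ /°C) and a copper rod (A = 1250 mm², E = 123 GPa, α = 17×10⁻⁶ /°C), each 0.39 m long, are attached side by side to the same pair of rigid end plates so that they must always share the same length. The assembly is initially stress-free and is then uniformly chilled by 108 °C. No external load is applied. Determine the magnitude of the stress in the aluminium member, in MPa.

σ ≈ 34.9 MPa (tensile)

Equilibrium of a rigid end plate with no external load gives equal and opposite internal forces ±P in the two members. Since α_{aluminium} > α_{copper}, cooling drives the aluminium into tension and the copper into compression.
Setting the final lengths equal and cancelling L: (α₁ − α₂)ΔT = P/(A₁E₁) + P/(A₂E₂).
|α₁ − α₂|·ΔT = 6.9×10⁻⁶ × 108 = 0.0007452.
1/(A₁E₁) + 1/(A₂E₂) = 1/(1150×72×10³) + 1/(1250×123×10³) = 1.858×10⁻⁸ N⁻¹.
So P = 0.0007452 / 1.858×10⁻⁸ = 40.1 kN.
σ_{aluminium} = P/A₁ = 40100/1150 = 34.87 MPa, tensile.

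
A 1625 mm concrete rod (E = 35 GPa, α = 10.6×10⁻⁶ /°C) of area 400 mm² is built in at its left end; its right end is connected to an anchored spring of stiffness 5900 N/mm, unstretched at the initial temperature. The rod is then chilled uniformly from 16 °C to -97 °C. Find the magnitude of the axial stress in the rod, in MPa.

Free thermal contraction: δ_free = αΔT L = 10.6×10⁻⁶ × 113 × 1625 = 1.946 mm.
With a force P in the spring, the elastic change of the rod is PL/(AE) and that of the spring is P/k; compatibility requires their sum to equal δ_free.
So P = δ_free / [L/(AE) + 1/k] = 1.946 / [ 1625/(400×35×10³) + 1/(5900) ].
P = 1.946 / 0.0002856 = 6816 N.
σ = P/A = 6816/400 = 17.04 MPa.

σ ≈ 17 MPa (tensile)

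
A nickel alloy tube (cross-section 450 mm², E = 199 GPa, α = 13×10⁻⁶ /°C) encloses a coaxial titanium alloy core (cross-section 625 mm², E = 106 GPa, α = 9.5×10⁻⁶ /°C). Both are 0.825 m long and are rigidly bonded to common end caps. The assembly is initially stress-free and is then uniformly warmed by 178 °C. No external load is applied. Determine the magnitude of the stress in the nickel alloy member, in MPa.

The nickel alloy has the larger α, so on heating it would change length more than the titanium alloy if both were free. The rigid plates force a common final length, so the nickel alloy is put into compression and the titanium alloy into tension, with equal and opposite forces P (no external load).
Compatibility of the two members (thermal + elastic change equal): (α₁ − α₂)ΔT = P·[1/(A₁E₁) + 1/(A₂E₂)].
|α₁ − α₂|·ΔT = 3.5×10⁻⁶ × 178 = 0.000623.
1/(A₁E₁) + 1/(A₂E₂) = 1/(450×199×10³) + 1/(625×106×10³) = 2.626×10⁻⁸ N⁻¹.
P = 0.000623 / 2.626×10⁻⁸ = 23720 N = 23.72 kN.
σ_{nickel alloy} = P/A₁ = 23720/450 = 52.72 MPa, compressive.

σ ≈ 52.7 MPa (compressive)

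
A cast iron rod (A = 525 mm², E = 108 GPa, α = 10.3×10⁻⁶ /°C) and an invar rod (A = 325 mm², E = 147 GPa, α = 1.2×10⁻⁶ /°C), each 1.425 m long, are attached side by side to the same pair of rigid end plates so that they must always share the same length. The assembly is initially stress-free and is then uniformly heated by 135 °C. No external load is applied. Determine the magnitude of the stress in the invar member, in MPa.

Both members must finish at the same length. With the larger α, the cast iron tends to over-expand; the plates restrain it, putting the cast iron in compression and the invar in tension. With no external load the two internal forces are equal and opposite, magnitude P.
Equating the net (thermal + elastic) strains gives |α₁ − α₂|·ΔT = P·[1/(A₁E₁) + 1/(A₂E₂)].
|α₁ − α₂|·ΔT = 9.1×10⁻⁶ × 135 = 0.001229.
1/(A₁E₁) + 1/(A₂E₂) = 1/(525×108×10³) + 1/(325×147×10³) = 3.857×10⁻⁸ N⁻¹.
P = 0.001229 / 3.857×10⁻⁸ = 31850 N = 31.85 kN.
σ_{invar} = P/A₂ = 31850/325 = 98.01 MPa, tensile.

σ ≈ 98 MPa (tensile)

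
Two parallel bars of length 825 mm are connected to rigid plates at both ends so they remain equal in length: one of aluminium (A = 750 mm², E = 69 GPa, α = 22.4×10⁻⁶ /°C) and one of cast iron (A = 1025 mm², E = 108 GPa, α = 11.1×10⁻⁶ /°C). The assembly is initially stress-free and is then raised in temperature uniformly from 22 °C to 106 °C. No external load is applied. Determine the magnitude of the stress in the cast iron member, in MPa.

Equilibrium of a rigid end plate with no external load gives equal and opposite internal forces ±P in the two members. Since α_{aluminium} > α_{cast iron}, heating drives the aluminium into compression and the cast iron into tension.
Compatibility of the two members (thermal + elastic change equal): (α₁ − α₂)ΔT = P·[1/(A₁E₁) + 1/(A₂E₂)].
|α₁ − α₂|·ΔT = 11.3×10⁻⁶ × 84 = 0.0009492.
1/(A₁E₁) + 1/(A₂E₂) = 1/(750×69×10³) + 1/(1025×108×10³) = 2.836×10⁻⁸ N⁻¹.
So P = 0.0009492 / 2.836×10⁻⁸ = 33.47 kN.
σ_{cast iron} = P/A₂ = 33470/1025 = 32.66 MPa, tensile.

σ ≈ 32.7 MPa (tensile)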